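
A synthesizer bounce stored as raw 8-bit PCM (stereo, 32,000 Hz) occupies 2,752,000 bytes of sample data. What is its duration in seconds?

Byte rate = 32,000 × 1 × 2 = 64,000 bytes/s.
Duration = 2,752,000 / 64,000 = 43 s.

43 seconds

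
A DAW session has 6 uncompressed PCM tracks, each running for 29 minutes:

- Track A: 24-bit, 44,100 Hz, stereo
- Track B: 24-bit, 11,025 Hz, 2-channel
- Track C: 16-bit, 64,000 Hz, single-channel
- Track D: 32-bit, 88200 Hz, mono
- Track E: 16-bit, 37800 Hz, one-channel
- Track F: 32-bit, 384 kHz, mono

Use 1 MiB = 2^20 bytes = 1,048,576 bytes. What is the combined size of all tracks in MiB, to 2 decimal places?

29 minutes = 1,740 s.
Track A: 44,100 × 1,740 × 3 × 2 = 460,404,000 bytes.
Track B: 11,025 × 1,740 × 3 × 2 = 115,101,000 bytes.
Track C: 64,000 × 1,740 × 2 × 1 = 222,720,000 bytes.
Track D: 88,200 × 1,740 × 4 × 1 = 613,872,000 bytes.
Track E: 37,800 × 1,740 × 2 × 1 = 131,544,000 bytes.
Track F: 384,000 × 1,740 × 4 × 1 = 2,672,640,000 bytes.
Total = 4,216,281,000 bytes = 4020.96 MiB.

4020.96 MiB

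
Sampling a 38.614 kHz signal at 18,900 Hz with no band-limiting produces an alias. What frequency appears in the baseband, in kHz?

0.814 kHz

Nyquist = 18,900/2 = 9,450 Hz; 38,614 Hz exceeds it.
Alias = |38,614 − 2×18,900| = |38,614 − 37,800| = 814 Hz = 0.814 kHz.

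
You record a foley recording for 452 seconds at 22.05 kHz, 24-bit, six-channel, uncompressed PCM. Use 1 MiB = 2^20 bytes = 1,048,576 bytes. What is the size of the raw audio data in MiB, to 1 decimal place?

171.1 MiB

Bytes = 22,050 samples/s × 452 s × 3 bytes/sample × 6 ch = 179,398,800 bytes.
179,398,800 / 1,048,576 = 171.1 MiB.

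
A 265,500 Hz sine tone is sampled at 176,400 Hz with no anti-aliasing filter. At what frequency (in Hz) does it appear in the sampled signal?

87,300 Hz

Nyquist = 176,400/2 = 88,200 Hz; 265,500 Hz exceeds it.
Alias = |265,500 − 2×176,400| = |265,500 − 352,800| = 87,300 Hz.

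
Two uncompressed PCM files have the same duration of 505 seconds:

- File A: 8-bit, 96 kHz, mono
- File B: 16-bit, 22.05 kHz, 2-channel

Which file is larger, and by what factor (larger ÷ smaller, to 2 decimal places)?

File A: 96,000 × 1 × 1 = 96,000 bytes/s.
File B: 22,050 × 2 × 2 = 88,200 bytes/s.
File A is larger; ratio = 48,480,000 / 44,541,000 = 1.09.

File A, by a factor of 1.09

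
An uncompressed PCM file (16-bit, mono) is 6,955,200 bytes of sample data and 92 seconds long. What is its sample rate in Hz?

37,800 Hz

Bytes = sample_rate × seconds × bytes_per_sample × channels.
sample_rate = 6,955,200 / (92 × 2 × 1) = 6,955,200 / 184 = 37,800 Hz.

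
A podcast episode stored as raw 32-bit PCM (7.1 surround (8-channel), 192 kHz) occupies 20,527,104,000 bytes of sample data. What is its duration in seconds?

Byte rate = 192,000 × 4 × 8 = 6,144,000 bytes/s.
Duration = 20,527,104,000 / 6,144,000 = 3,341 s.

3,341 seconds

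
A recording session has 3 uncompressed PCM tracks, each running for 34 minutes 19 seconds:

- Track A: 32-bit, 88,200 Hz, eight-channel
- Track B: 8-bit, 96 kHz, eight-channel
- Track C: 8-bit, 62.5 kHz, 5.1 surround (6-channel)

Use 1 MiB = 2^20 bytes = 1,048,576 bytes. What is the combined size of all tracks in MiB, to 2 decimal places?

7786.52 MiB

34 minutes 19 seconds = 2,059 s.
Track A: 88,200 × 2,059 × 4 × 8 = 5,811,321,600 bytes.
Track B: 96,000 × 2,059 × 1 × 8 = 1,581,312,000 bytes.
Track C: 62,500 × 2,059 × 1 × 6 = 772,125,000 bytes.
Total = 8,164,758,600 bytes = 7786.52 MiB.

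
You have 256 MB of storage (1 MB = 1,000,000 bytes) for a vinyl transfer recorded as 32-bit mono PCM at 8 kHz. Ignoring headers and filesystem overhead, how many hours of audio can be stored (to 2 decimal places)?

2.22 hours

Uncompressed byte rate = 8,000 × 4 × 1 = 32,000 bytes/s.
Capacity = 256 × 1,000,000 = 256,000,000 bytes.
256,000,000 / 32,000 ≈ 8000 s → 2.22 hours.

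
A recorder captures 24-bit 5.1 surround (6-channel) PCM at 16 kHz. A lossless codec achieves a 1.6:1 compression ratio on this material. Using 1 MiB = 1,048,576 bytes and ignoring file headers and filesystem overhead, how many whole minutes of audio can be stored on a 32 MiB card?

Uncompressed byte rate = 16,000 × 3 × 6 = 288,000 bytes/s.
After 1.6:1 compression, effective rate ≈ 180000 bytes/s.
Capacity = 32 × 1,048,576 = 33,554,432 bytes.
33,554,432 / effective rate ≈ 186.41 s → 3 minutes.

3 minutes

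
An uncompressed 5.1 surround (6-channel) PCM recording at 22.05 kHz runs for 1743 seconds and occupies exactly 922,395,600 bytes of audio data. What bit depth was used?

Bytes per sample = 922,395,600 / (22,050 × 1,743 × 6) = 922,395,600 / 230,598,900 = 4.
Bit depth = 4 × 8 = 32 bits.

32 bits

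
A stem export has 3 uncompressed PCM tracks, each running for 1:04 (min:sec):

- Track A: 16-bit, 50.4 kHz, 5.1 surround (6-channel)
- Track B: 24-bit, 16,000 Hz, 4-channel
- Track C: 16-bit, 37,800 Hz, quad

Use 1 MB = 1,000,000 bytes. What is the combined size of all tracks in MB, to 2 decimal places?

70.35 MB

1:04 (min:sec) = 64 s.
Track A: 50,400 × 64 × 2 × 6 = 38,707,200 bytes.
Track B: 16,000 × 64 × 3 × 4 = 12,288,000 bytes.
Track C: 37,800 × 64 × 2 × 4 = 19,353,600 bytes.
Total = 70,348,800 bytes = 70.35 MB.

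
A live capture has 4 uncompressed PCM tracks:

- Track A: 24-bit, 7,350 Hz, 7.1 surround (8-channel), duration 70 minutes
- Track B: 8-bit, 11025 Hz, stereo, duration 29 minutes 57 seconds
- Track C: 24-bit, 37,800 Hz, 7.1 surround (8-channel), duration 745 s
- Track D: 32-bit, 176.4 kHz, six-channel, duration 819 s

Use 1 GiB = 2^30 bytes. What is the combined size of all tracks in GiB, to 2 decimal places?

4.59 GiB

Track A: 70 minutes = 4,200 s; 7,350 × 4,200 × 3 × 8 = 740,880,000 bytes.
Track B: 29 minutes 57 seconds = 1,797 s; 11,025 × 1,797 × 1 × 2 = 39,623,850 bytes.
Track C: 37,800 × 745 × 3 × 8 = 675,864,000 bytes.
Track D: 176,400 × 819 × 4 × 6 = 3,467,318,400 bytes.
Total = 4,923,686,250 bytes = 4.59 GiB.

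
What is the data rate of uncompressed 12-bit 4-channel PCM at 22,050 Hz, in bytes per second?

Bit rate = 22,050 × 12 × 4 = 1,058,400 bits/s.
1,058,400 / 8 = 132,300 bytes/s.

132,300 bytes/s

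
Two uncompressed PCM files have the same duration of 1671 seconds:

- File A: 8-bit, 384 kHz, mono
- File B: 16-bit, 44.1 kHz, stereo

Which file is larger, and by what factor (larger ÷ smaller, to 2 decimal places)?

File A, by a factor of 2.18

File A: 384,000 × 1 × 1 = 384,000 bytes/s.
File B: 44,100 × 2 × 2 = 176,400 bytes/s.
File A is larger; ratio = 641,664,000 / 294,764,400 = 2.18.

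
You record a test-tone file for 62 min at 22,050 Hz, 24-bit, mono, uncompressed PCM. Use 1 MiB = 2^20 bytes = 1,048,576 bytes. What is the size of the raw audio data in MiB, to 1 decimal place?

Duration = 62 min = 3,720 s.
Bytes = 22,050 samples/s × 3,720 s × 3 bytes/sample × 1 ch = 246,078,000 bytes.
246,078,000 / 1,048,576 = 234.7 MiB.

234.7 MiB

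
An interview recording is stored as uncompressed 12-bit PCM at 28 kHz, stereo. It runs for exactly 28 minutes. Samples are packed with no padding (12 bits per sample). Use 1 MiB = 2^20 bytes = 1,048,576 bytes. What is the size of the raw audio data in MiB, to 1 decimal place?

134.6 MiB

Duration = exactly 28 minutes = 1,680 s.
Bits = 28,000 × 1,680 × 12 × 2 = 1,128,960,000 bits = 141,120,000 bytes.
141,120,000 / 1,048,576 = 134.6 MiB.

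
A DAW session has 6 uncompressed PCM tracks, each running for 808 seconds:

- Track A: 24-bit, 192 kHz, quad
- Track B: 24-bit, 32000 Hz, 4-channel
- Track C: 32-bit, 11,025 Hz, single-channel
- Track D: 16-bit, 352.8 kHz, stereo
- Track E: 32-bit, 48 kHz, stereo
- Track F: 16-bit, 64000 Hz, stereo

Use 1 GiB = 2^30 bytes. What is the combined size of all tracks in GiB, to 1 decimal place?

Track A: 192,000 × 808 × 3 × 4 = 1,861,632,000 bytes.
Track B: 32,000 × 808 × 3 × 4 = 310,272,000 bytes.
Track C: 11,025 × 808 × 4 × 1 = 35,632,800 bytes.
Track D: 352,800 × 808 × 2 × 2 = 1,140,249,600 bytes.
Track E: 48,000 × 808 × 4 × 2 = 310,272,000 bytes.
Track F: 64,000 × 808 × 2 × 2 = 206,848,000 bytes.
Total = 3,864,906,400 bytes = 3.6 GiB.

3.6 GiB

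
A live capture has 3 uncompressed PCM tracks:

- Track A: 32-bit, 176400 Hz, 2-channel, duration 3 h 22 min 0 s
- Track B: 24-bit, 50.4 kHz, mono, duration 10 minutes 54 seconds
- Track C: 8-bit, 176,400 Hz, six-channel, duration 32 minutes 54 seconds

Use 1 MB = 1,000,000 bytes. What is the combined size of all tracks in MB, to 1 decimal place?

Track A: 3 h 22 min 0 s = 12,120 s; 176,400 × 12,120 × 4 × 2 = 17,103,744,000 bytes.
Track B: 10 minutes 54 seconds = 654 s; 50,400 × 654 × 3 × 1 = 98,884,800 bytes.
Track C: 32 minutes 54 seconds = 1,974 s; 176,400 × 1,974 × 1 × 6 = 2,089,281,600 bytes.
Total = 19,291,910,400 bytes = 19291.9 MB.

19291.9 MB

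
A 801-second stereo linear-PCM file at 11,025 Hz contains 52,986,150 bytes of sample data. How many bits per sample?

24 bits

Bytes per sample = 52,986,150 / (11,025 × 801 × 2) = 52,986,150 / 17,662,050 = 3.
Bit depth = 3 × 8 = 24 bits.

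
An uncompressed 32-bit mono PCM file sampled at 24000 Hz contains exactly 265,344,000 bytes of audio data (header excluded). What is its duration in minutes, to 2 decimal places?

46.07 minutes

Byte rate = 24,000 × 4 × 1 = 96,000 bytes/s.
Duration = 265,344,000 / 96,000 = 2,764 s.
2,764 s / 60 = 46.07 minutes.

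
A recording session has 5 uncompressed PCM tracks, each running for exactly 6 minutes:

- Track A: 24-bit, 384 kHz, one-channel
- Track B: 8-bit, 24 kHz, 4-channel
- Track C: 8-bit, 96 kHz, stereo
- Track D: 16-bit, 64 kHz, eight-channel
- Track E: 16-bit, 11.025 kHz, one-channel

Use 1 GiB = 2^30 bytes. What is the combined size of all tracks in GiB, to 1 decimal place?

exactly 6 minutes = 360 s.
Track A: 384,000 × 360 × 3 × 1 = 414,720,000 bytes.
Track B: 24,000 × 360 × 1 × 4 = 34,560,000 bytes.
Track C: 96,000 × 360 × 1 × 2 = 69,120,000 bytes.
Track D: 64,000 × 360 × 2 × 8 = 368,640,000 bytes.
Track E: 11,025 × 360 × 2 × 1 = 7,938,000 bytes.
Total = 894,978,000 bytes = 0.8 GiB.

0.8 GiB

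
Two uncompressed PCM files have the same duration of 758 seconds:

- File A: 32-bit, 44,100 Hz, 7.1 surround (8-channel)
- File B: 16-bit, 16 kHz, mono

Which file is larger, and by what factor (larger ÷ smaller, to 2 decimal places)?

File A: 44,100 × 4 × 8 = 1,411,200 bytes/s.
File B: 16,000 × 2 × 1 = 32,000 bytes/s.
File A is larger; ratio = 1,069,689,600 / 24,256,000 = 44.10.

File A, by a factor of 44.10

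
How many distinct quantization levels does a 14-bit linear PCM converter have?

16,384 levels

2^14 = 16,384.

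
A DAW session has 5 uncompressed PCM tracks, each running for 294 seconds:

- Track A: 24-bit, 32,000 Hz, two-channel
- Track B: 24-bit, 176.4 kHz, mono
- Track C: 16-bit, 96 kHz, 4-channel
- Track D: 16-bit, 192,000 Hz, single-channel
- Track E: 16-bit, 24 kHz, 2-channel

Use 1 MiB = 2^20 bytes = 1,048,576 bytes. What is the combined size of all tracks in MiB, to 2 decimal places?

Track A: 32,000 × 294 × 3 × 2 = 56,448,000 bytes.
Track B: 176,400 × 294 × 3 × 1 = 155,584,800 bytes.
Track C: 96,000 × 294 × 2 × 4 = 225,792,000 bytes.
Track D: 192,000 × 294 × 2 × 1 = 112,896,000 bytes.
Track E: 24,000 × 294 × 2 × 2 = 28,224,000 bytes.
Total = 578,944,800 bytes = 552.12 MiB.

552.12 MiB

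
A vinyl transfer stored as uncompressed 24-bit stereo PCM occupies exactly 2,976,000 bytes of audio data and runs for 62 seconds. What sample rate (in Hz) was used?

Bytes = sample_rate × seconds × bytes_per_sample × channels.
sample_rate = 2,976,000 / (62 × 3 × 2) = 2,976,000 / 372 = 8,000 Hz.

8,000 Hz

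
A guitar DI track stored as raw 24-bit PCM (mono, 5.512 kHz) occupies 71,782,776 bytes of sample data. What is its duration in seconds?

4,341 seconds

Byte rate = 5,512 × 3 × 1 = 16,536 bytes/s.
Duration = 71,782,776 / 16,536 = 4,341 s.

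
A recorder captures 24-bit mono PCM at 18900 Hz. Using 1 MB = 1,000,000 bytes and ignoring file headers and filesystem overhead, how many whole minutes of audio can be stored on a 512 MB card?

Uncompressed byte rate = 18,900 × 3 × 1 = 56,700 bytes/s.
Capacity = 512 × 1,000,000 = 512,000,000 bytes.
512,000,000 / 56,700 ≈ 9029.98 s → 150 minutes.

150 minutes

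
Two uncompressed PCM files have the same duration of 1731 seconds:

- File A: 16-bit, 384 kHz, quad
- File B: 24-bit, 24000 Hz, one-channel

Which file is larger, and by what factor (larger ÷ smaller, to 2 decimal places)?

File A: 384,000 × 2 × 4 = 3,072,000 bytes/s.
File B: 24,000 × 3 × 1 = 72,000 bytes/s.
File A is larger; ratio = 5,317,632,000 / 124,632,000 = 42.67.

File A, by a factor of 42.67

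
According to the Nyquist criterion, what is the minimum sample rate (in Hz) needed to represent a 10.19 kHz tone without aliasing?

20,380 Hz

Minimum sample rate = 2 × 10,190 Hz = 20,380 Hz.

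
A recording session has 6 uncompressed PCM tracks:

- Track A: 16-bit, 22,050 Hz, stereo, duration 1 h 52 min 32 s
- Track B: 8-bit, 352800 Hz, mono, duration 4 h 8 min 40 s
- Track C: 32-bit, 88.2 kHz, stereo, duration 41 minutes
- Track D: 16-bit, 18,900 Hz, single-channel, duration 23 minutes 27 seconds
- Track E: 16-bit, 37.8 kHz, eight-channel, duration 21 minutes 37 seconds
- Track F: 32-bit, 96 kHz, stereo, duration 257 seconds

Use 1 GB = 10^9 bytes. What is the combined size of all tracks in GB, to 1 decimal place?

8.6 GB

Track A: 1 h 52 min 32 s = 6,752 s; 22,050 × 6,752 × 2 × 2 = 595,526,400 bytes.
Track B: 4 h 8 min 40 s = 14,920 s; 352,800 × 14,920 × 1 × 1 = 5,263,776,000 bytes.
Track C: 41 minutes = 2,460 s; 88,200 × 2,460 × 4 × 2 = 1,735,776,000 bytes.
Track D: 23 minutes 27 seconds = 1,407 s; 18,900 × 1,407 × 2 × 1 = 53,184,600 bytes.
Track E: 21 minutes 37 seconds = 1,297 s; 37,800 × 1,297 × 2 × 8 = 784,425,600 bytes.
Track F: 96,000 × 257 × 4 × 2 = 197,376,000 bytes.
Total = 8,630,064,600 bytes = 8.6 GB.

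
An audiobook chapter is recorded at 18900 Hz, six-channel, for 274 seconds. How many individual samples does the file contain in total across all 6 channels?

31,071,600 samples

18,900 × 274 s × 6 ch = 31,071,600 samples.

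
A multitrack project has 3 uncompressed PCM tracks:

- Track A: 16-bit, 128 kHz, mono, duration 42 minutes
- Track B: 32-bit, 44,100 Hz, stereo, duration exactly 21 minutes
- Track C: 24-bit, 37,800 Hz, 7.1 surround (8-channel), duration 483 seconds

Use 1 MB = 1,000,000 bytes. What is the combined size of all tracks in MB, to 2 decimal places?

1527.83 MB

Track A: 42 minutes = 2,520 s; 128,000 × 2,520 × 2 × 1 = 645,120,000 bytes.
Track B: exactly 21 minutes = 1,260 s; 44,100 × 1,260 × 4 × 2 = 444,528,000 bytes.
Track C: 37,800 × 483 × 3 × 8 = 438,177,600 bytes.
Total = 1,527,825,600 bytes = 1527.83 MB.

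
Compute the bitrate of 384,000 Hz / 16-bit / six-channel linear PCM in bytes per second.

4,608,000 bytes/s

Bit rate = 384,000 × 16 × 6 = 36,864,000 bits/s.
36,864,000 / 8 = 4,608,000 bytes/s.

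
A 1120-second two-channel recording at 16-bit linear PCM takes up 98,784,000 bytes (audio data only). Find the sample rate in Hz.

22,050 Hz

Bytes = sample_rate × seconds × bytes_per_sample × channels.
sample_rate = 98,784,000 / (1,120 × 2 × 2) = 98,784,000 / 4,480 = 22,050 Hz.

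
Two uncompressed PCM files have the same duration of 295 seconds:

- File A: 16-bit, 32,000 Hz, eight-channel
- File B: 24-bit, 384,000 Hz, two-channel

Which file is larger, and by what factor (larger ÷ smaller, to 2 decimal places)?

File A: 32,000 × 2 × 8 = 512,000 bytes/s.
File B: 384,000 × 3 × 2 = 2,304,000 bytes/s.
File B is larger; ratio = 679,680,000 / 151,040,000 = 4.50.

File B, by a factor of 4.50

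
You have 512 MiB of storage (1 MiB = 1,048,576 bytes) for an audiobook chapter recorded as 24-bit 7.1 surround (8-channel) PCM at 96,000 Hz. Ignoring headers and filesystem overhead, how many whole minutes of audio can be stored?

3 minutes

Uncompressed byte rate = 96,000 × 3 × 8 = 2,304,000 bytes/s.
Capacity = 512 × 1,048,576 = 536,870,912 bytes.
536,870,912 / 2,304,000 ≈ 233.02 s → 3 minutes.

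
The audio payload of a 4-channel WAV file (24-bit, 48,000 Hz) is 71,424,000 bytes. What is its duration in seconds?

124 seconds

Byte rate = 48,000 × 3 × 4 = 576,000 bytes/s.
Duration = 71,424,000 / 576,000 = 124 s.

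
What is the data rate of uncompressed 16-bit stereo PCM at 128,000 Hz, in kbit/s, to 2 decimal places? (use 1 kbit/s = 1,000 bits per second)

Bit rate = 128,000 × 16 × 2 = 4,096,000 bits/s.
= 4096.00 kbit/s.

4096.00 kbit/s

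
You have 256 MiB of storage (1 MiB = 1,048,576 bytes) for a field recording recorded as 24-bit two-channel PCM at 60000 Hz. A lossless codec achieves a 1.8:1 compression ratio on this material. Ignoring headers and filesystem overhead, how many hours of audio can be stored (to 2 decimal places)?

0.37 hours

Uncompressed byte rate = 60,000 × 3 × 2 = 360,000 bytes/s.
After 1.8:1 compression, effective rate ≈ 200000 bytes/s.
Capacity = 256 × 1,048,576 = 268,435,456 bytes.
268,435,456 / effective rate ≈ 1342.18 s → 0.37 hours.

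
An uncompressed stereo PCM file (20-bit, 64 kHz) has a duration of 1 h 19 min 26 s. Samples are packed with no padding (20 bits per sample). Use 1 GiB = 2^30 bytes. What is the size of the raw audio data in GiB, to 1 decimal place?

1.4 GiB

Duration = 1 h 19 min 26 s = 4,766 s.
Bits = 64,000 × 4,766 × 20 × 2 = 12,200,960,000 bits = 1,525,120,000 bytes.
1,525,120,000 / 1,073,741,824 = 1.4 GiB.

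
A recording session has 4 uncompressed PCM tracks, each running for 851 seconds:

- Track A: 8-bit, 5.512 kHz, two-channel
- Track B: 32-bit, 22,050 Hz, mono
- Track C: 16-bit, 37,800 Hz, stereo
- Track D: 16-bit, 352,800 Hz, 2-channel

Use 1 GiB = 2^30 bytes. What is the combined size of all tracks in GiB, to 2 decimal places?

Track A: 5,512 × 851 × 1 × 2 = 9,381,424 bytes.
Track B: 22,050 × 851 × 4 × 1 = 75,058,200 bytes.
Track C: 37,800 × 851 × 2 × 2 = 128,671,200 bytes.
Track D: 352,800 × 851 × 2 × 2 = 1,200,931,200 bytes.
Total = 1,414,042,024 bytes = 1.32 GiB.

1.32 GiB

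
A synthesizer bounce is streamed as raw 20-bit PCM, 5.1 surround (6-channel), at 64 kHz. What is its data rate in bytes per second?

960,000 bytes/s

Bit rate = 64,000 × 20 × 6 = 7,680,000 bits/s.
7,680,000 / 8 = 960,000 bytes/s.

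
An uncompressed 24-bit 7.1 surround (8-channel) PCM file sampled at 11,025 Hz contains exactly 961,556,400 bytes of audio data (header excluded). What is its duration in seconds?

3,634 seconds

Byte rate = 11,025 × 3 × 8 = 264,600 bytes/s.
Duration = 961,556,400 / 264,600 = 3,634 s.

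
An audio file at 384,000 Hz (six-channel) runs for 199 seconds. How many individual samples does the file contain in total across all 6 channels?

458,496,000 samples

384,000 × 199 s × 6 ch = 458,496,000 samples.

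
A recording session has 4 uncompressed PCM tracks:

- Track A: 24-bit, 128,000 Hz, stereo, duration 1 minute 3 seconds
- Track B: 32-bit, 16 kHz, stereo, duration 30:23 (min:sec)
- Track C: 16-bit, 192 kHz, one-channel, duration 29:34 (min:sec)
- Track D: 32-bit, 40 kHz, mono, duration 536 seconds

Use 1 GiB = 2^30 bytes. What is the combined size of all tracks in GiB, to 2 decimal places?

Track A: 1 minute 3 seconds = 63 s; 128,000 × 63 × 3 × 2 = 48,384,000 bytes.
Track B: 30:23 (min:sec) = 1,823 s; 16,000 × 1,823 × 4 × 2 = 233,344,000 bytes.
Track C: 29:34 (min:sec) = 1,774 s; 192,000 × 1,774 × 2 × 1 = 681,216,000 bytes.
Track D: 40,000 × 536 × 4 × 1 = 85,760,000 bytes.
Total = 1,048,704,000 bytes = 0.98 GiB.

0.98 GiB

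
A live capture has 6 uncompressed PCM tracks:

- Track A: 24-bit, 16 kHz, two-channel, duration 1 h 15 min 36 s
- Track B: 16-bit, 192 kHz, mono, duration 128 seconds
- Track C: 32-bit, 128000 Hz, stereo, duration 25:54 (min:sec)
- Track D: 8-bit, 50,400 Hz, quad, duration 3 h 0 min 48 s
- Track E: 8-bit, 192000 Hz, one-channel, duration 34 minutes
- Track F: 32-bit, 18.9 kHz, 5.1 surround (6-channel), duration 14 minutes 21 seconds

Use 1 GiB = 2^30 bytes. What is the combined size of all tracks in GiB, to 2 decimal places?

4.70 GiB

Track A: 1 h 15 min 36 s = 4,536 s; 16,000 × 4,536 × 3 × 2 = 435,456,000 bytes.
Track B: 192,000 × 128 × 2 × 1 = 49,152,000 bytes.
Track C: 25:54 (min:sec) = 1,554 s; 128,000 × 1,554 × 4 × 2 = 1,591,296,000 bytes.
Track D: 3 h 0 min 48 s = 10,848 s; 50,400 × 10,848 × 1 × 4 = 2,186,956,800 bytes.
Track E: 34 minutes = 2,040 s; 192,000 × 2,040 × 1 × 1 = 391,680,000 bytes.
Track F: 14 minutes 21 seconds = 861 s; 18,900 × 861 × 4 × 6 = 390,549,600 bytes.
Total = 5,045,090,400 bytes = 4.70 GiB.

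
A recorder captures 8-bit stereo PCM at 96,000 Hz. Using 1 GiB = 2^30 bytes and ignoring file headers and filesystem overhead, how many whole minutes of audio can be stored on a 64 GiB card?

5,965 minutes

Uncompressed byte rate = 96,000 × 1 × 2 = 192,000 bytes/s.
Capacity = 64 × 1,073,741,824 = 68,719,476,736 bytes.
68,719,476,736 / 192,000 ≈ 357913.94 s → 5,965 minutes.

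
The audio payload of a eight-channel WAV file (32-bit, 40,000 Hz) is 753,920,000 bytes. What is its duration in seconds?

589 seconds

Byte rate = 40,000 × 4 × 8 = 1,280,000 bytes/s.
Duration = 753,920,000 / 1,280,000 = 589 s.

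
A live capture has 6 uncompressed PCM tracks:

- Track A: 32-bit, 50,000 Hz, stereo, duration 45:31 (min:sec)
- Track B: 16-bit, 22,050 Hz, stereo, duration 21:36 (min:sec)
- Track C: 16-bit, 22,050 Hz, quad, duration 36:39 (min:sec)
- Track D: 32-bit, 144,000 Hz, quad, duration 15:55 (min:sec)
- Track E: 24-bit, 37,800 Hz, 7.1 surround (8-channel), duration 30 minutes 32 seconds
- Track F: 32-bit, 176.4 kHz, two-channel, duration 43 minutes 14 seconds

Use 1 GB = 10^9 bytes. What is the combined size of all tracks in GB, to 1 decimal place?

9.1 GB

Track A: 45:31 (min:sec) = 2,731 s; 50,000 × 2,731 × 4 × 2 = 1,092,400,000 bytes.
Track B: 21:36 (min:sec) = 1,296 s; 22,050 × 1,296 × 2 × 2 = 114,307,200 bytes.
Track C: 36:39 (min:sec) = 2,199 s; 22,050 × 2,199 × 2 × 4 = 387,903,600 bytes.
Track D: 15:55 (min:sec) = 955 s; 144,000 × 955 × 4 × 4 = 2,200,320,000 bytes.
Track E: 30 minutes 32 seconds = 1,832 s; 37,800 × 1,832 × 3 × 8 = 1,661,990,400 bytes.
Track F: 43 minutes 14 seconds = 2,594 s; 176,400 × 2,594 × 4 × 2 = 3,660,652,800 bytes.
Total = 9,117,574,000 bytes = 9.1 GB.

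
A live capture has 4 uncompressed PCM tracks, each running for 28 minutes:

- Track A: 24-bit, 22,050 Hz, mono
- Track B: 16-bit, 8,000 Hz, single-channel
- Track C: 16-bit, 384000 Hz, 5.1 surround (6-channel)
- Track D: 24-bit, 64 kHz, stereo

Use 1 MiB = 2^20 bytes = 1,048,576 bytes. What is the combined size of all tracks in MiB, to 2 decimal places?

28 minutes = 1,680 s.
Track A: 22,050 × 1,680 × 3 × 1 = 111,132,000 bytes.
Track B: 8,000 × 1,680 × 2 × 1 = 26,880,000 bytes.
Track C: 384,000 × 1,680 × 2 × 6 = 7,741,440,000 bytes.
Track D: 64,000 × 1,680 × 3 × 2 = 645,120,000 bytes.
Total = 8,524,572,000 bytes = 8129.67 MiB.

8129.67 MiB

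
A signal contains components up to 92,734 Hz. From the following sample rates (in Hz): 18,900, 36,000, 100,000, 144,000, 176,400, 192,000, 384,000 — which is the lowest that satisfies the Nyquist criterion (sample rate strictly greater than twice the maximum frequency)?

192,000 Hz

Need sample rate > 2 × 92,734 = 185,468 Hz.
Lowest listed rate above 185,468 Hz is 192,000 Hz.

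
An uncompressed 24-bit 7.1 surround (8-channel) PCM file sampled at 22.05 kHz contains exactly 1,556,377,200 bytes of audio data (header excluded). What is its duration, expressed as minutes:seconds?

Byte rate = 22,050 × 3 × 8 = 529,200 bytes/s.
Duration = 1,556,377,200 / 529,200 = 2,941 s.
2,941 s = 49:01.

49:01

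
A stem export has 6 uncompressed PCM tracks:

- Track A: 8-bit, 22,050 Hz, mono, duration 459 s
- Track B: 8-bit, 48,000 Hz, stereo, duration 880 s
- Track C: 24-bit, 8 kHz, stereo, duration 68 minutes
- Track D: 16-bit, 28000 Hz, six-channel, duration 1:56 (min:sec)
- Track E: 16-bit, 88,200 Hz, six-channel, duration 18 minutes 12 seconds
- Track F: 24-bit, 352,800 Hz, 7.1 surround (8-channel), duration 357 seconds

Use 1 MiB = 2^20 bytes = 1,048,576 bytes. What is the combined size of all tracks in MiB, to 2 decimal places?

4299.14 MiB

Track A: 22,050 × 459 × 1 × 1 = 10,120,950 bytes.
Track B: 48,000 × 880 × 1 × 2 = 84,480,000 bytes.
Track C: 68 minutes = 4,080 s; 8,000 × 4,080 × 3 × 2 = 195,840,000 bytes.
Track D: 1:56 (min:sec) = 116 s; 28,000 × 116 × 2 × 6 = 38,976,000 bytes.
Track E: 18 minutes 12 seconds = 1,092 s; 88,200 × 1,092 × 2 × 6 = 1,155,772,800 bytes.
Track F: 352,800 × 357 × 3 × 8 = 3,022,790,400 bytes.
Total = 4,507,980,150 bytes = 4299.14 MiB.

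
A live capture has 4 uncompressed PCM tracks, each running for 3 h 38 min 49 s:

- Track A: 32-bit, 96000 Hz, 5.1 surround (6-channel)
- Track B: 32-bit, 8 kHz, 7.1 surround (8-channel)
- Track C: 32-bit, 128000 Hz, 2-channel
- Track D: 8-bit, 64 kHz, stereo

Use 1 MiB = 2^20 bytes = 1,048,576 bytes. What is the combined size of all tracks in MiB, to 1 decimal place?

3 h 38 min 49 s = 13,129 s.
Track A: 96,000 × 13,129 × 4 × 6 = 30,249,216,000 bytes.
Track B: 8,000 × 13,129 × 4 × 8 = 3,361,024,000 bytes.
Track C: 128,000 × 13,129 × 4 × 2 = 13,444,096,000 bytes.
Track D: 64,000 × 13,129 × 1 × 2 = 1,680,512,000 bytes.
Total = 48,734,848,000 bytes = 46477.2 MiB.

46477.2 MiB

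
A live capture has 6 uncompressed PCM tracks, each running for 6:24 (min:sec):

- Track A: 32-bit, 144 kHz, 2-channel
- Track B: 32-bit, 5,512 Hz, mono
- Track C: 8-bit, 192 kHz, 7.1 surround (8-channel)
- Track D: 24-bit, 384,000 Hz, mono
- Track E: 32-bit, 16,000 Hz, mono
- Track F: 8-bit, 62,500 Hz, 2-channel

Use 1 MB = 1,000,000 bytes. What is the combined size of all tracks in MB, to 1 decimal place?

1555.6 MB

6:24 (min:sec) = 384 s.
Track A: 144,000 × 384 × 4 × 2 = 442,368,000 bytes.
Track B: 5,512 × 384 × 4 × 1 = 8,466,432 bytes.
Track C: 192,000 × 384 × 1 × 8 = 589,824,000 bytes.
Track D: 384,000 × 384 × 3 × 1 = 442,368,000 bytes.
Track E: 16,000 × 384 × 4 × 1 = 24,576,000 bytes.
Track F: 62,500 × 384 × 1 × 2 = 48,000,000 bytes.
Total = 1,555,602,432 bytes = 1555.6 MB.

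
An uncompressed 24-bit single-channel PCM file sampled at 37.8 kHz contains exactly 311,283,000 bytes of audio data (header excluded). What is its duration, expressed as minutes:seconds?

45:45

Byte rate = 37,800 × 3 × 1 = 113,400 bytes/s.
Duration = 311,283,000 / 113,400 = 2,745 s.
2,745 s = 45:45.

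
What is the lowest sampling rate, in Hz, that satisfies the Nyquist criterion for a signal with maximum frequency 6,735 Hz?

Minimum sample rate = 2 × 6,735 Hz = 13,470 Hz.

13,470 Hz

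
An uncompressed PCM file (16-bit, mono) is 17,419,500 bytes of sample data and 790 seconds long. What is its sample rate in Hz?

11,025 Hz

Bytes = sample_rate × seconds × bytes_per_sample × channels.
sample_rate = 17,419,500 / (790 × 2 × 1) = 17,419,500 / 1,580 = 11,025 Hz.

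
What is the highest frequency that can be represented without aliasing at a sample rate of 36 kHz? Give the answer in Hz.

18,000 Hz

Nyquist frequency = sample rate / 2 = 36,000 / 2 = 18,000 Hz.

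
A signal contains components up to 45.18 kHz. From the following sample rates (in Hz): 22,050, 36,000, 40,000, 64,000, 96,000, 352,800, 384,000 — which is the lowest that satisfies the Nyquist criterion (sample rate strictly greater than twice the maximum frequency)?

96,000 Hz

Need sample rate > 2 × 45,180 = 90,360 Hz.
Lowest listed rate above 90,360 Hz is 96,000 Hz.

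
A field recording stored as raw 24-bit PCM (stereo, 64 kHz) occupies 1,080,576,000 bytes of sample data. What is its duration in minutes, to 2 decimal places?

46.90 minutes

Byte rate = 64,000 × 3 × 2 = 384,000 bytes/s.
Duration = 1,080,576,000 / 384,000 = 2,814 s.
2,814 s / 60 = 46.90 minutes.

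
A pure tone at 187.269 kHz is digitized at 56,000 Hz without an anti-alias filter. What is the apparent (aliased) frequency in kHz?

Nyquist = 56,000/2 = 28,000 Hz; 187,269 Hz exceeds it.
Alias = |187,269 − 3×56,000| = |187,269 − 168,000| = 19,269 Hz = 19.269 kHz.

19.269 kHz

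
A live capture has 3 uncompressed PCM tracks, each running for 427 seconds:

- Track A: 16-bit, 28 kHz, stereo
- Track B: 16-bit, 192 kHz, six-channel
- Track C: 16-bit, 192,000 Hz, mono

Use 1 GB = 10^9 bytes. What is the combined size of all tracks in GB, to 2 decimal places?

1.20 GB

Track A: 28,000 × 427 × 2 × 2 = 47,824,000 bytes.
Track B: 192,000 × 427 × 2 × 6 = 983,808,000 bytes.
Track C: 192,000 × 427 × 2 × 1 = 163,968,000 bytes.
Total = 1,195,600,000 bytes = 1.20 GB.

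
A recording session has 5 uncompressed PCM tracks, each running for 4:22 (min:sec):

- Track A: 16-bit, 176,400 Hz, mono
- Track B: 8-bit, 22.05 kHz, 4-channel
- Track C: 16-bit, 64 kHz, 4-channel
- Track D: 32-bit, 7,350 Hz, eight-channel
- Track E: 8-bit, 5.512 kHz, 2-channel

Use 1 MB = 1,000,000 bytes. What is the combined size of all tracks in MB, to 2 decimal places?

314.20 MB

4:22 (min:sec) = 262 s.
Track A: 176,400 × 262 × 2 × 1 = 92,433,600 bytes.
Track B: 22,050 × 262 × 1 × 4 = 23,108,400 bytes.
Track C: 64,000 × 262 × 2 × 4 = 134,144,000 bytes.
Track D: 7,350 × 262 × 4 × 8 = 61,622,400 bytes.
Track E: 5,512 × 262 × 1 × 2 = 2,888,288 bytes.
Total = 314,196,688 bytes = 314.20 MB.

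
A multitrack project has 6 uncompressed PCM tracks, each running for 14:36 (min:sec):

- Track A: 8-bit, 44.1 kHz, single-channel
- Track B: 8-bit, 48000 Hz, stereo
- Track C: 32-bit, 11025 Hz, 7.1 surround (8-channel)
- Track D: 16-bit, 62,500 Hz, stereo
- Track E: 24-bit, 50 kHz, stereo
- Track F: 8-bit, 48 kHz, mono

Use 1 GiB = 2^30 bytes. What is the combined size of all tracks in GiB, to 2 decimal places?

0.89 GiB

14:36 (min:sec) = 876 s.
Track A: 44,100 × 876 × 1 × 1 = 38,631,600 bytes.
Track B: 48,000 × 876 × 1 × 2 = 84,096,000 bytes.
Track C: 11,025 × 876 × 4 × 8 = 309,052,800 bytes.
Track D: 62,500 × 876 × 2 × 2 = 219,000,000 bytes.
Track E: 50,000 × 876 × 3 × 2 = 262,800,000 bytes.
Track F: 48,000 × 876 × 1 × 1 = 42,048,000 bytes.
Total = 955,628,400 bytes = 0.89 GiB.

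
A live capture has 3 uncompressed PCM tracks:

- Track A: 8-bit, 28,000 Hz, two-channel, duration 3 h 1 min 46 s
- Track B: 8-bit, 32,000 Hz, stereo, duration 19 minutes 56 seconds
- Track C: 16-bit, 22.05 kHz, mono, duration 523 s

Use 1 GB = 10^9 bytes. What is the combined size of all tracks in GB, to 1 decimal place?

0.7 GB

Track A: 3 h 1 min 46 s = 10,906 s; 28,000 × 10,906 × 1 × 2 = 610,736,000 bytes.
Track B: 19 minutes 56 seconds = 1,196 s; 32,000 × 1,196 × 1 × 2 = 76,544,000 bytes.
Track C: 22,050 × 523 × 2 × 1 = 23,064,300 bytes.
Total = 710,344,300 bytes = 0.7 GB.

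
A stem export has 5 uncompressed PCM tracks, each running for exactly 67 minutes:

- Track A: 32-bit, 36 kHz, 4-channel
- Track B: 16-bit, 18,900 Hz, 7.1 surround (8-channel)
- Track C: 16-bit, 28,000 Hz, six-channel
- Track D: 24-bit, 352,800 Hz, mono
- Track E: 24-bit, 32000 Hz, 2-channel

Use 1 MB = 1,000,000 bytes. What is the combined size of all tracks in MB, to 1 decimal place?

9908.5 MB

exactly 67 minutes = 4,020 s.
Track A: 36,000 × 4,020 × 4 × 4 = 2,315,520,000 bytes.
Track B: 18,900 × 4,020 × 2 × 8 = 1,215,648,000 bytes.
Track C: 28,000 × 4,020 × 2 × 6 = 1,350,720,000 bytes.
Track D: 352,800 × 4,020 × 3 × 1 = 4,254,768,000 bytes.
Track E: 32,000 × 4,020 × 3 × 2 = 771,840,000 bytes.
Total = 9,908,496,000 bytes = 9908.5 MB.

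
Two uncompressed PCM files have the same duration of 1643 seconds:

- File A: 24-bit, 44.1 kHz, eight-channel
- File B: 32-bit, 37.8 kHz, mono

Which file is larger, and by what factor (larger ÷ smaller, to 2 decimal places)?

File A, by a factor of 7.00

File A: 44,100 × 3 × 8 = 1,058,400 bytes/s.
File B: 37,800 × 4 × 1 = 151,200 bytes/s.
File A is larger; ratio = 1,738,951,200 / 248,421,600 = 7.00.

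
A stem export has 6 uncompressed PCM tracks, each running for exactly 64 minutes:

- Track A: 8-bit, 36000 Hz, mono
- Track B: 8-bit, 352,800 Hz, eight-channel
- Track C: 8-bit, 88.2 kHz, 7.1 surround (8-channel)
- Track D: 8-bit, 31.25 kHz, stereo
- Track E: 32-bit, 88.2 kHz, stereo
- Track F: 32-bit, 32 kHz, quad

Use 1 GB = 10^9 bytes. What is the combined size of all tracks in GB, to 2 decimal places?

exactly 64 minutes = 3,840 s.
Track A: 36,000 × 3,840 × 1 × 1 = 138,240,000 bytes.
Track B: 352,800 × 3,840 × 1 × 8 = 10,838,016,000 bytes.
Track C: 88,200 × 3,840 × 1 × 8 = 2,709,504,000 bytes.
Track D: 31,250 × 3,840 × 1 × 2 = 240,000,000 bytes.
Track E: 88,200 × 3,840 × 4 × 2 = 2,709,504,000 bytes.
Track F: 32,000 × 3,840 × 4 × 4 = 1,966,080,000 bytes.
Total = 18,601,344,000 bytes = 18.60 GB.

18.60 GB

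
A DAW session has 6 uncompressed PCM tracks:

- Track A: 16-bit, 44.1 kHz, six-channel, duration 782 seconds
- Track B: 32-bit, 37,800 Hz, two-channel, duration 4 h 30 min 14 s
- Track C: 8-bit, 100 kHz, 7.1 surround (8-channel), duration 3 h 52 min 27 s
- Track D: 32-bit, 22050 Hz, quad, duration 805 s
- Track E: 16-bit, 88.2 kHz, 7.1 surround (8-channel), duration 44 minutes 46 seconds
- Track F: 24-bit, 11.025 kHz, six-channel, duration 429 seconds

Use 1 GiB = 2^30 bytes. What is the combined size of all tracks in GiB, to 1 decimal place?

19.2 GiB

Track A: 44,100 × 782 × 2 × 6 = 413,834,400 bytes.
Track B: 4 h 30 min 14 s = 16,214 s; 37,800 × 16,214 × 4 × 2 = 4,903,113,600 bytes.
Track C: 3 h 52 min 27 s = 13,947 s; 100,000 × 13,947 × 1 × 8 = 11,157,600,000 bytes.
Track D: 22,050 × 805 × 4 × 4 = 284,004,000 bytes.
Track E: 44 minutes 46 seconds = 2,686 s; 88,200 × 2,686 × 2 × 8 = 3,790,483,200 bytes.
Track F: 11,025 × 429 × 3 × 6 = 85,135,050 bytes.
Total = 20,634,170,250 bytes = 19.2 GiB.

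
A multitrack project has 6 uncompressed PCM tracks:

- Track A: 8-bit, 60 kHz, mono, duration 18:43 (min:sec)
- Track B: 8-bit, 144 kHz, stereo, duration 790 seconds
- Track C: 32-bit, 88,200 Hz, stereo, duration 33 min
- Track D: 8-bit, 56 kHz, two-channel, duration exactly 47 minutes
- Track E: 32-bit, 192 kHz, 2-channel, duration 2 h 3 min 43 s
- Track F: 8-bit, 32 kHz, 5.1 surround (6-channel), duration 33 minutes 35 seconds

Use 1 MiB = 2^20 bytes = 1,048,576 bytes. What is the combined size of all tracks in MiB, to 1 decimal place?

13157.3 MiB

Track A: 18:43 (min:sec) = 1,123 s; 60,000 × 1,123 × 1 × 1 = 67,380,000 bytes.
Track B: 144,000 × 790 × 1 × 2 = 227,520,000 bytes.
Track C: 33 min = 1,980 s; 88,200 × 1,980 × 4 × 2 = 1,397,088,000 bytes.
Track D: exactly 47 minutes = 2,820 s; 56,000 × 2,820 × 1 × 2 = 315,840,000 bytes.
Track E: 2 h 3 min 43 s = 7,423 s; 192,000 × 7,423 × 4 × 2 = 11,401,728,000 bytes.
Track F: 33 minutes 35 seconds = 2,015 s; 32,000 × 2,015 × 1 × 6 = 386,880,000 bytes.
Total = 13,796,436,000 bytes = 13157.3 MiB.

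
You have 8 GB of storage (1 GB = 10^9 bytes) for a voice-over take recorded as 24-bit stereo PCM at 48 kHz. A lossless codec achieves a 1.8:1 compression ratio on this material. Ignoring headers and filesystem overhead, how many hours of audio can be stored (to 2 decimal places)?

Uncompressed byte rate = 48,000 × 3 × 2 = 288,000 bytes/s.
After 1.8:1 compression, effective rate ≈ 160000 bytes/s.
Capacity = 8 × 1,000,000,000 = 8,000,000,000 bytes.
8,000,000,000 / effective rate ≈ 50000 s → 13.89 hours.

13.89 hours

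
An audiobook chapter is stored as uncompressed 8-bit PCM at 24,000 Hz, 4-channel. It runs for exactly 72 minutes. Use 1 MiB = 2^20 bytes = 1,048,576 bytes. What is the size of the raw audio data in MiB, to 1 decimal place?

Duration = exactly 72 minutes = 4,320 s.
Bytes = 24,000 samples/s × 4,320 s × 1 bytes/sample × 4 ch = 414,720,000 bytes.
414,720,000 / 1,048,576 = 395.5 MiB.

395.5 MiB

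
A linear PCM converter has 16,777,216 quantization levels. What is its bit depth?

24 bits

log2(16,777,216) = 24.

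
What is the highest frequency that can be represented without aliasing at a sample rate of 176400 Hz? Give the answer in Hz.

Nyquist frequency = sample rate / 2 = 176,400 / 2 = 88,200 Hz.

88,200 Hz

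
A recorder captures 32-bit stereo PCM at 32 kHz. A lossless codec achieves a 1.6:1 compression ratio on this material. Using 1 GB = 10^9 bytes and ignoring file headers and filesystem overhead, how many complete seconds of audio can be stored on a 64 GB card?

400,000 seconds

Uncompressed byte rate = 32,000 × 4 × 2 = 256,000 bytes/s.
After 1.6:1 compression, effective rate ≈ 160000 bytes/s.
Capacity = 64 × 1,000,000,000 = 64,000,000,000 bytes.
64,000,000,000 / effective rate ≈ 400000 s → 400,000 seconds.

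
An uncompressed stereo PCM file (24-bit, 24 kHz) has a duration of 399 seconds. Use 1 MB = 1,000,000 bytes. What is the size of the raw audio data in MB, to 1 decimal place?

Bytes = 24,000 samples/s × 399 s × 3 bytes/sample × 2 ch = 57,456,000 bytes.
57,456,000 / 1,000,000 = 57.5 MB.

57.5 MB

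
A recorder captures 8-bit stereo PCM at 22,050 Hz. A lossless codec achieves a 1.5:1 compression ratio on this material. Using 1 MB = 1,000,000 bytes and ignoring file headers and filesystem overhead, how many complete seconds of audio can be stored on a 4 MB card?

Uncompressed byte rate = 22,050 × 1 × 2 = 44,100 bytes/s.
After 1.5:1 compression, effective rate ≈ 29400 bytes/s.
Capacity = 4 × 1,000,000 = 4,000,000 bytes.
4,000,000 / effective rate ≈ 136.05 s → 136 seconds.

136 seconds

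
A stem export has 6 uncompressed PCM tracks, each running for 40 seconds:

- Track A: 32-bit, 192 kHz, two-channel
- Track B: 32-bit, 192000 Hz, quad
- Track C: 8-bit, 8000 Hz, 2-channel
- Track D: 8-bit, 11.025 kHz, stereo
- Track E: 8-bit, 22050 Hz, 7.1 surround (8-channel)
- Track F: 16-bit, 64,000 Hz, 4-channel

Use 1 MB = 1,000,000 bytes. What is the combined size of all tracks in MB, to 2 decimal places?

213.38 MB

Track A: 192,000 × 40 × 4 × 2 = 61,440,000 bytes.
Track B: 192,000 × 40 × 4 × 4 = 122,880,000 bytes.
Track C: 8,000 × 40 × 1 × 2 = 640,000 bytes.
Track D: 11,025 × 40 × 1 × 2 = 882,000 bytes.
Track E: 22,050 × 40 × 1 × 8 = 7,056,000 bytes.
Track F: 64,000 × 40 × 2 × 4 = 20,480,000 bytes.
Total = 213,378,000 bytes = 213.38 MB.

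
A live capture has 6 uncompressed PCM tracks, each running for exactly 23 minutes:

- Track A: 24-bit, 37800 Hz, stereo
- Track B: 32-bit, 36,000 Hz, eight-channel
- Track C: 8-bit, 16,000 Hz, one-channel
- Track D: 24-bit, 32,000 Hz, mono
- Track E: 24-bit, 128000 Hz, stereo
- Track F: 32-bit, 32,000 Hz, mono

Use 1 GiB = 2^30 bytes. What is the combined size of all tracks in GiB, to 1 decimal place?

exactly 23 minutes = 1,380 s.
Track A: 37,800 × 1,380 × 3 × 2 = 312,984,000 bytes.
Track B: 36,000 × 1,380 × 4 × 8 = 1,589,760,000 bytes.
Track C: 16,000 × 1,380 × 1 × 1 = 22,080,000 bytes.
Track D: 32,000 × 1,380 × 3 × 1 = 132,480,000 bytes.
Track E: 128,000 × 1,380 × 3 × 2 = 1,059,840,000 bytes.
Track F: 32,000 × 1,380 × 4 × 1 = 176,640,000 bytes.
Total = 3,293,784,000 bytes = 3.1 GiB.

3.1 GiB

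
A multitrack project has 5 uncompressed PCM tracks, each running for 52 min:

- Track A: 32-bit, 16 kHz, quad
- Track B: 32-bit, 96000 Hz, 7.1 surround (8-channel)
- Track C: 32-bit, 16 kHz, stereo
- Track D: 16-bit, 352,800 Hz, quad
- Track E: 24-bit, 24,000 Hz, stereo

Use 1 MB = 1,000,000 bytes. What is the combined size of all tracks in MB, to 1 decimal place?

20037.9 MB

52 min = 3,120 s.
Track A: 16,000 × 3,120 × 4 × 4 = 798,720,000 bytes.
Track B: 96,000 × 3,120 × 4 × 8 = 9,584,640,000 bytes.
Track C: 16,000 × 3,120 × 4 × 2 = 399,360,000 bytes.
Track D: 352,800 × 3,120 × 2 × 4 = 8,805,888,000 bytes.
Track E: 24,000 × 3,120 × 3 × 2 = 449,280,000 bytes.
Total = 20,037,888,000 bytes = 20037.9 MB.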